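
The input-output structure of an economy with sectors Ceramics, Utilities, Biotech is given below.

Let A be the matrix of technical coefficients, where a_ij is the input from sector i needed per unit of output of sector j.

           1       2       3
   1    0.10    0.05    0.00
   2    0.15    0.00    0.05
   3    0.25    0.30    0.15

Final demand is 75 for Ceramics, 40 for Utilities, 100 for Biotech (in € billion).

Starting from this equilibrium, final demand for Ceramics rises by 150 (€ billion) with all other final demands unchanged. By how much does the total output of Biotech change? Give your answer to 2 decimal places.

I − A =
  [   0.90    -0.05     0.00]
  [  -0.15     1.00    -0.05]
  [  -0.25    -0.30     0.85]
Cofactors of I−A, C_ij = (−1)^(i+j)·(minor ij) (rows/columns in the sector order above):
  C_11 = (1.00)(0.85) − (-0.05)(-0.30) = 0.8350
  C_12 = −[(-0.15)(0.85) − (-0.05)(-0.25)] = 0.1400
  C_13 = (-0.15)(-0.30) − (1.00)(-0.25) = 0.2950
  C_21 = −[(-0.05)(0.85) − (0.00)(-0.30)] = 0.0425
  C_22 = (0.90)(0.85) − (0.00)(-0.25) = 0.7650
  C_23 = −[(0.90)(-0.30) − (-0.05)(-0.25)] = 0.2825
  C_31 = (-0.05)(-0.05) − (0.00)(1.00) = 0.0025
  C_32 = −[(0.90)(-0.05) − (0.00)(-0.15)] = 0.0450
  C_33 = (0.90)(1.00) − (-0.05)(-0.15) = 0.8925
det(I−A) = Σ_j (I−A)_1j·C_1j = (0.90)(0.8350) + (-0.05)(0.1400) + (0.00)(0.2950) = 0.7445
adj(I−A) = Cᵀ =
  [ 0.8350   0.0425   0.0025]
  [ 0.1400   0.7650   0.0450]
  [ 0.2950   0.2825   0.8925]
(I − A)⁻¹ = adj(I−A) / det(I−A) ≈
  [   1.1216     0.0571     0.0034]
  [   0.1880     1.0275     0.0604]
  [   0.3962     0.3794     1.1988]
Δx = (I − A)⁻¹ Δd with Δd having +150 in the Ceramics component and 0 elsewhere.
So Δx_3 = L_31 · (+150), where L_31 = adj(I−A)_31 / det(I−A) = 0.2950 / 0.7445.
Δx_3 = 0.2950 × (+150) / 0.7445 = 44.25 / 0.7445 ≈ 59.44.

Δx_3 = 59.44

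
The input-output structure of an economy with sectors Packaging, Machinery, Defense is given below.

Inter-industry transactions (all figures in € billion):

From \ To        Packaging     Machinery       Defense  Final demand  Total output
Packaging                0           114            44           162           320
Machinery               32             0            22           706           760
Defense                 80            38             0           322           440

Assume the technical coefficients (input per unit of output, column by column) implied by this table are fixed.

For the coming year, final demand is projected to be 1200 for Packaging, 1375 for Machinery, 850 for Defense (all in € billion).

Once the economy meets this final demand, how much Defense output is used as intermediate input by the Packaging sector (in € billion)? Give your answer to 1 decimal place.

Technical coefficients a_ij = z_ij / X_j:
  a_11 = 0/320 = 0.00, a_21 = 32/320 = 0.10, a_31 = 80/320 = 0.25
  a_12 = 114/760 = 0.15, a_22 = 0/760 = 0.00, a_32 = 38/760 = 0.05
  a_13 = 44/440 = 0.10, a_23 = 22/440 = 0.05, a_33 = 0/440 = 0.00
I − A =
  [   1.00    -0.15    -0.10]
  [  -0.10     1.00    -0.05]
  [  -0.25    -0.05     1.00]
Cofactors of I−A, C_ij = (−1)^(i+j)·(minor ij) (rows/columns in the sector order above):
  C_11 = (1.00)(1.00) − (-0.05)(-0.05) = 0.9975
  C_12 = −[(-0.10)(1.00) − (-0.05)(-0.25)] = 0.1125
  C_13 = (-0.10)(-0.05) − (1.00)(-0.25) = 0.2550
  C_21 = −[(-0.15)(1.00) − (-0.10)(-0.05)] = 0.1550
  C_22 = (1.00)(1.00) − (-0.10)(-0.25) = 0.9750
  C_23 = −[(1.00)(-0.05) − (-0.15)(-0.25)] = 0.0875
  C_31 = (-0.15)(-0.05) − (-0.10)(1.00) = 0.1075
  C_32 = −[(1.00)(-0.05) − (-0.10)(-0.10)] = 0.0600
  C_33 = (1.00)(1.00) − (-0.15)(-0.10) = 0.9850
det(I−A) = Σ_j (I−A)_1j·C_1j = (1.00)(0.9975) + (-0.15)(0.1125) + (-0.10)(0.2550) = 0.955125
adj(I−A) = Cᵀ =
  [ 0.9975   0.1550   0.1075]
  [ 0.1125   0.9750   0.0600]
  [ 0.2550   0.0875   0.9850]
(I − A)⁻¹ = adj(I−A) / det(I−A) ≈
  [   1.0444     0.1623     0.1126]
  [   0.1178     1.0208     0.0628]
  [   0.2670     0.0916     1.0313]
First solve x = (I − A)⁻¹ d = adj(I−A)·d / det(I−A); in particular x_1 = (0.9975·1200 + 0.1550·1375 + 0.1075·850) / 0.955125 = 1501.50 / 0.955125 ≈ 1572.046.
Intermediate flow from 3 to 1: z_31 = a_31 · x_1 = 0.25 × 1501.50 / 0.955125 = 375.375 / 0.955125 ≈ 393.0.

z_31 = 393.0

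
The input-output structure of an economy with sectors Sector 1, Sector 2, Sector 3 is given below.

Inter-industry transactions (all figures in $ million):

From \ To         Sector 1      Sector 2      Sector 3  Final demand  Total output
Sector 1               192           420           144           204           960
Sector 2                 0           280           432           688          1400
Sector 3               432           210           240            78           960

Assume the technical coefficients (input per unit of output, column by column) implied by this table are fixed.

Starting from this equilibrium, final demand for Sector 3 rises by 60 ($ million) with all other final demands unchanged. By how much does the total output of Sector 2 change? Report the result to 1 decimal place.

Δx_2 = 69.4

Technical coefficients a_ij = z_ij / X_j:
  a_11 = 192/960 = 0.20, a_21 = 0/960 = 0.00, a_31 = 432/960 = 0.45
  a_12 = 420/1400 = 0.30, a_22 = 280/1400 = 0.20, a_32 = 210/1400 = 0.15
  a_13 = 144/960 = 0.15, a_23 = 432/960 = 0.45, a_33 = 240/960 = 0.25
I − A =
  [   0.80    -0.30    -0.15]
  [   0.00     0.80    -0.45]
  [  -0.45    -0.15     0.75]
Cofactors of I−A, C_ij = (−1)^(i+j)·(minor ij) (rows/columns in the sector order above):
  C_11 = (0.80)(0.75) − (-0.45)(-0.15) = 0.5325
  C_12 = −[(0.00)(0.75) − (-0.45)(-0.45)] = 0.2025
  C_13 = (0.00)(-0.15) − (0.80)(-0.45) = 0.3600
  C_21 = −[(-0.30)(0.75) − (-0.15)(-0.15)] = 0.2475
  C_22 = (0.80)(0.75) − (-0.15)(-0.45) = 0.5325
  C_23 = −[(0.80)(-0.15) − (-0.30)(-0.45)] = 0.2550
  C_31 = (-0.30)(-0.45) − (-0.15)(0.80) = 0.2550
  C_32 = −[(0.80)(-0.45) − (-0.15)(0.00)] = 0.3600
  C_33 = (0.80)(0.80) − (-0.30)(0.00) = 0.6400
det(I−A) = Σ_j (I−A)_1j·C_1j = (0.80)(0.5325) + (-0.30)(0.2025) + (-0.15)(0.3600) = 0.31125
adj(I−A) = Cᵀ =
  [ 0.5325   0.2475   0.2550]
  [ 0.2025   0.5325   0.3600]
  [ 0.3600   0.2550   0.6400]
(I − A)⁻¹ = adj(I−A) / det(I−A) ≈
  [   1.7108     0.7952     0.8193]
  [   0.6506     1.7108     1.1566]
  [   1.1566     0.8193     2.0562]
Δx = (I − A)⁻¹ Δd with Δd having +60 in the Sector 3 component and 0 elsewhere.
So Δx_2 = L_23 · (+60), where L_23 = adj(I−A)_23 / det(I−A) = 0.3600 / 0.31125.
Δx_2 = 0.3600 × (+60) / 0.31125 = 21.60 / 0.31125 ≈ 69.4.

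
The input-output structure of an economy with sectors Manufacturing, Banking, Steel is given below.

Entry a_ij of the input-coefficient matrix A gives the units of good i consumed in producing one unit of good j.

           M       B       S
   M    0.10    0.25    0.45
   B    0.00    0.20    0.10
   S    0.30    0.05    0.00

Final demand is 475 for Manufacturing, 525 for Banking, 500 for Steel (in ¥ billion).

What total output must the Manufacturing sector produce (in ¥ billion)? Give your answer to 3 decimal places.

I − A =
  [   0.90    -0.25    -0.45]
  [   0.00     0.80    -0.10]
  [  -0.30    -0.05     1.00]
Cofactors of I−A, C_ij = (−1)^(i+j)·(minor ij) (rows/columns in the sector order above):
  C_11 = (0.80)(1.00) − (-0.10)(-0.05) = 0.7950
  C_12 = −[(0.00)(1.00) − (-0.10)(-0.30)] = 0.0300
  C_13 = (0.00)(-0.05) − (0.80)(-0.30) = 0.2400
  C_21 = −[(-0.25)(1.00) − (-0.45)(-0.05)] = 0.2725
  C_22 = (0.90)(1.00) − (-0.45)(-0.30) = 0.7650
  C_23 = −[(0.90)(-0.05) − (-0.25)(-0.30)] = 0.1200
  C_31 = (-0.25)(-0.10) − (-0.45)(0.80) = 0.3850
  C_32 = −[(0.90)(-0.10) − (-0.45)(0.00)] = 0.0900
  C_33 = (0.90)(0.80) − (-0.25)(0.00) = 0.7200
det(I−A) = Σ_j (I−A)_1j·C_1j = (0.90)(0.7950) + (-0.25)(0.0300) + (-0.45)(0.2400) = 0.6000
adj(I−A) = Cᵀ =
  [ 0.7950   0.2725   0.3850]
  [ 0.0300   0.7650   0.0900]
  [ 0.2400   0.1200   0.7200]
(I − A)⁻¹ = adj(I−A) / det(I−A) ≈
  [   1.3250     0.4542     0.6417]
  [   0.0500     1.2750     0.1500]
  [   0.4000     0.2000     1.2000]
x = (I − A)⁻¹ d = adj(I−A)·d / det(I−A), with det(I−A) = 0.6000:
  x_M = (0.7950·475 + 0.2725·525 + 0.3850·500) / 0.6000 = 713.1875 / 0.6000 ≈ 1188.646
  x_B = (0.0300·475 + 0.7650·525 + 0.0900·500) / 0.6000 = 460.875 / 0.6000 = 768.125
  x_S = (0.2400·475 + 0.1200·525 + 0.7200·500) / 0.6000 = 537.00 / 0.6000 = 895.000

x_M = 1188.646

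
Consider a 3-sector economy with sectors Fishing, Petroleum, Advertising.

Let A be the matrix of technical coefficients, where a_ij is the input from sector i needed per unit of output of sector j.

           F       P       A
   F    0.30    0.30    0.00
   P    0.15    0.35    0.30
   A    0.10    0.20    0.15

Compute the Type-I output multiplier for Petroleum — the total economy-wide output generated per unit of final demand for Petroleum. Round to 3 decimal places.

m_P = 3.429

I − A =
  [   0.70    -0.30     0.00]
  [  -0.15     0.65    -0.30]
  [  -0.10    -0.20     0.85]
Cofactors of I−A, C_ij = (−1)^(i+j)·(minor ij) (rows/columns in the sector order above):
  C_11 = (0.65)(0.85) − (-0.30)(-0.20) = 0.4925
  C_12 = −[(-0.15)(0.85) − (-0.30)(-0.10)] = 0.1575
  C_13 = (-0.15)(-0.20) − (0.65)(-0.10) = 0.0950
  C_21 = −[(-0.30)(0.85) − (0.00)(-0.20)] = 0.2550
  C_22 = (0.70)(0.85) − (0.00)(-0.10) = 0.5950
  C_23 = −[(0.70)(-0.20) − (-0.30)(-0.10)] = 0.1700
  C_31 = (-0.30)(-0.30) − (0.00)(0.65) = 0.0900
  C_32 = −[(0.70)(-0.30) − (0.00)(-0.15)] = 0.2100
  C_33 = (0.70)(0.65) − (-0.30)(-0.15) = 0.4100
det(I−A) = Σ_j (I−A)_1j·C_1j = (0.70)(0.4925) + (-0.30)(0.1575) + (0.00)(0.0950) = 0.2975
adj(I−A) = Cᵀ =
  [ 0.4925   0.2550   0.0900]
  [ 0.1575   0.5950   0.2100]
  [ 0.0950   0.1700   0.4100]
(I − A)⁻¹ = adj(I−A) / det(I−A) ≈
  [   1.6555     0.8571     0.3025]
  [   0.5294     2.0000     0.7059]
  [   0.3193     0.5714     1.3782]
The output multiplier for sector j is the column-j sum of the Leontief inverse (I − A)⁻¹ = adj(I−A) / det(I−A).
Column P of adj(I−A): (0.2550, 0.5950, 0.1700); det(I−A) = 0.2975.
m_P = (0.2550 + 0.5950 + 0.1700) / 0.2975 = 1.02 / 0.2975 ≈ 3.429.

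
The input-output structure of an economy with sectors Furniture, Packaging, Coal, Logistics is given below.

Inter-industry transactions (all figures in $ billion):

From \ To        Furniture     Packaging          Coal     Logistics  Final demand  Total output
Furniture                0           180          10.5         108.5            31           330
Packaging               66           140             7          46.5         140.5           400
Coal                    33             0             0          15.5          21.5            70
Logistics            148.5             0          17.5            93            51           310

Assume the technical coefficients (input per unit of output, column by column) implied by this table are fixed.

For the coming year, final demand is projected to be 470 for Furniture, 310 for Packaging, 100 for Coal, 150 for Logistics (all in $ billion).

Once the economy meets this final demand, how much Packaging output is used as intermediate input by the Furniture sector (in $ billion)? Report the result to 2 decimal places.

Technical coefficients a_ij = z_ij / X_j:
  a_FF = 0/330 = 0.00, a_PF = 66/330 = 0.20, a_CF = 33/330 = 0.10, a_LF = 148.5/330 = 0.45
  a_FP = 180/400 = 0.45, a_PP = 140/400 = 0.35, a_CP = 0/400 = 0.00, a_LP = 0/400 = 0.00
  a_FC = 10.5/70 = 0.15, a_PC = 7/70 = 0.10, a_CC = 0/70 = 0.00, a_LC = 17.5/70 = 0.25
  a_FL = 108.5/310 = 0.35, a_PL = 46.5/310 = 0.15, a_CL = 15.5/310 = 0.05, a_LL = 93/310 = 0.30
I − A =
  [   1.00    -0.45    -0.15    -0.35]
  [  -0.20     0.65    -0.10    -0.15]
  [  -0.10     0.00     1.00    -0.05]
  [  -0.45     0.00    -0.25     0.70]
Compute the cofactors C_ij = (−1)^(i+j)·(3×3 minor ij) of I−A; the adjugate is their transpose:
adj(I−A) = Cᵀ =
  [ 0.446875   0.309375   0.173500   0.302125]
  [ 0.218000   0.507375   0.140375   0.227750]
  [ 0.060125   0.041625   0.259250   0.057500]
  [ 0.308750   0.213750   0.204125   0.545750]
det(I−A) = Σ_j (I−A)_1j·C_1j = (1.00)(0.446875) + (-0.45)(0.218000) + (-0.15)(0.060125) + (-0.35)(0.308750) = 0.23169375
(I − A)⁻¹ = adj(I−A) / det(I−A) ≈
  [   1.9287     1.3353     0.7488     1.3040]
  [   0.9409     2.1899     0.6059     0.9830]
  [   0.2595     0.1797     1.1189     0.2482]
  [   1.3326     0.9226     0.8810     2.3555]
First solve x = (I − A)⁻¹ d = adj(I−A)·d / det(I−A); in particular x_F = (0.446875·470 + 0.309375·310 + 0.173500·100 + 0.302125·150) / 0.23169375 = 368.60625 / 0.23169375 ≈ 1590.9201.
Intermediate flow from P to F: z_PF = a_PF · x_F = 0.20 × 368.60625 / 0.23169375 = 73.72125 / 0.23169375 ≈ 318.18.

z_PF = 318.18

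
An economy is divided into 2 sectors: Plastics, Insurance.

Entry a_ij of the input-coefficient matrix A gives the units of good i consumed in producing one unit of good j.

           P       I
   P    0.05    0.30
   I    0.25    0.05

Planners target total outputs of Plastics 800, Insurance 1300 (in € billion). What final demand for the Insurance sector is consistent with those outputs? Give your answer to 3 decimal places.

I − A =
  [   0.95    -0.30]
  [  -0.25     0.95]
d = (I − A) x:
  d_P = (+0.95)·800 + (-0.30)·1300 = 370.000
  d_I = (-0.25)·800 + (+0.95)·1300 = 1035.000

d_I = 1035.000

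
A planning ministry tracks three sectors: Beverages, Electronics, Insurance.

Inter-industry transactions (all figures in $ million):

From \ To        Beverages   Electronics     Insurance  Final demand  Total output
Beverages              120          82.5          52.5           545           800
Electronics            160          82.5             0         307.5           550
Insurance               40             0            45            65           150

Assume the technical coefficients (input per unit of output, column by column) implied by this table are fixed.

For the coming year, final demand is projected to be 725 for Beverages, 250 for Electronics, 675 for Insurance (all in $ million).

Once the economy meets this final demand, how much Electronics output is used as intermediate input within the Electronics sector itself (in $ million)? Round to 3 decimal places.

z_22 = 93.575

Technical coefficients a_ij = z_ij / X_j:
  a_11 = 120/800 = 0.15, a_21 = 160/800 = 0.20, a_31 = 40/800 = 0.05
  a_12 = 82.5/550 = 0.15, a_22 = 82.5/550 = 0.15, a_32 = 0/550 = 0.00
  a_13 = 52.5/150 = 0.35, a_23 = 0/150 = 0.00, a_33 = 45/150 = 0.30
I − A =
  [   0.85    -0.15    -0.35]
  [  -0.20     0.85     0.00]
  [  -0.05     0.00     0.70]
Cofactors of I−A, C_ij = (−1)^(i+j)·(minor ij) (rows/columns in the sector order above):
  C_11 = (0.85)(0.70) − (0.00)(0.00) = 0.5950
  C_12 = −[(-0.20)(0.70) − (0.00)(-0.05)] = 0.1400
  C_13 = (-0.20)(0.00) − (0.85)(-0.05) = 0.0425
  C_21 = −[(-0.15)(0.70) − (-0.35)(0.00)] = 0.1050
  C_22 = (0.85)(0.70) − (-0.35)(-0.05) = 0.5775
  C_23 = −[(0.85)(0.00) − (-0.15)(-0.05)] = 0.0075
  C_31 = (-0.15)(0.00) − (-0.35)(0.85) = 0.2975
  C_32 = −[(0.85)(0.00) − (-0.35)(-0.20)] = 0.0700
  C_33 = (0.85)(0.85) − (-0.15)(-0.20) = 0.6925
det(I−A) = Σ_j (I−A)_1j·C_1j = (0.85)(0.5950) + (-0.15)(0.1400) + (-0.35)(0.0425) = 0.469875
adj(I−A) = Cᵀ =
  [ 0.5950   0.1050   0.2975]
  [ 0.1400   0.5775   0.0700]
  [ 0.0425   0.0075   0.6925]
(I − A)⁻¹ = adj(I−A) / det(I−A) ≈
  [   1.2663     0.2235     0.6331]
  [   0.2980     1.2291     0.1490]
  [   0.0904     0.0160     1.4738]
First solve x = (I − A)⁻¹ d = adj(I−A)·d / det(I−A); in particular x_2 = (0.1400·725 + 0.5775·250 + 0.0700·675) / 0.469875 = 293.125 / 0.469875 ≈ 623.83613.
Intermediate flow from 2 to 2: z_22 = a_22 · x_2 = 0.15 × 293.125 / 0.469875 = 43.96875 / 0.469875 ≈ 93.575.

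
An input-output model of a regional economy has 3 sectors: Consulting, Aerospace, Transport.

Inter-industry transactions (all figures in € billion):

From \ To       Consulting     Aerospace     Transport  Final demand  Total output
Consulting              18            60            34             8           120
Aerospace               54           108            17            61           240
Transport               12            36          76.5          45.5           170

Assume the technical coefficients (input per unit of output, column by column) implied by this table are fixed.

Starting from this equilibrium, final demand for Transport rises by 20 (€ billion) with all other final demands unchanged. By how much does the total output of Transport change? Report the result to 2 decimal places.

Technical coefficients a_ij = z_ij / X_j:
  a_11 = 18/120 = 0.15, a_21 = 54/120 = 0.45, a_31 = 12/120 = 0.10
  a_12 = 60/240 = 0.25, a_22 = 108/240 = 0.45, a_32 = 36/240 = 0.15
  a_13 = 34/170 = 0.20, a_23 = 17/170 = 0.10, a_33 = 76.5/170 = 0.45
I − A =
  [   0.85    -0.25    -0.20]
  [  -0.45     0.55    -0.10]
  [  -0.10    -0.15     0.55]
Cofactors of I−A, C_ij = (−1)^(i+j)·(minor ij) (rows/columns in the sector order above):
  C_11 = (0.55)(0.55) − (-0.10)(-0.15) = 0.2875
  C_12 = −[(-0.45)(0.55) − (-0.10)(-0.10)] = 0.2575
  C_13 = (-0.45)(-0.15) − (0.55)(-0.10) = 0.1225
  C_21 = −[(-0.25)(0.55) − (-0.20)(-0.15)] = 0.1675
  C_22 = (0.85)(0.55) − (-0.20)(-0.10) = 0.4475
  C_23 = −[(0.85)(-0.15) − (-0.25)(-0.10)] = 0.1525
  C_31 = (-0.25)(-0.10) − (-0.20)(0.55) = 0.1350
  C_32 = −[(0.85)(-0.10) − (-0.20)(-0.45)] = 0.1750
  C_33 = (0.85)(0.55) − (-0.25)(-0.45) = 0.3550
det(I−A) = Σ_j (I−A)_1j·C_1j = (0.85)(0.2875) + (-0.25)(0.2575) + (-0.20)(0.1225) = 0.1555
adj(I−A) = Cᵀ =
  [ 0.2875   0.1675   0.1350]
  [ 0.2575   0.4475   0.1750]
  [ 0.1225   0.1525   0.3550]
(I − A)⁻¹ = adj(I−A) / det(I−A) ≈
  [   1.8489     1.0772     0.8682]
  [   1.6559     2.8778     1.1254]
  [   0.7878     0.9807     2.2830]
Δx = (I − A)⁻¹ Δd with Δd having +20 in the Transport component and 0 elsewhere.
So Δx_3 = L_33 · (+20), where L_33 = adj(I−A)_33 / det(I−A) = 0.3550 / 0.1555.
Δx_3 = 0.3550 × (+20) / 0.1555 = 7.10 / 0.1555 ≈ 45.66.

Δx_3 = 45.66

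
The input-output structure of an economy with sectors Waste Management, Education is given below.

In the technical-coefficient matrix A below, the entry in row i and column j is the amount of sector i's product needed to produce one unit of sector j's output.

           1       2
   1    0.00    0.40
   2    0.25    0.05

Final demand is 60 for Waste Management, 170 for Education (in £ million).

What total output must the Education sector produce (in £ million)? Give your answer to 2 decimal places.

I − A =
  [   1.00    -0.40]
  [  -0.25     0.95]
det(I−A) = (1.00)(0.95) − (-0.40)(-0.25) = 0.8500
adj(I−A) = [[0.95, 0.40], [0.25, 1.00]]
(I − A)⁻¹ = adj(I−A) / det(I−A) ≈
  [   1.1176     0.4706]
  [   0.2941     1.1765]
x = (I − A)⁻¹ d = adj(I−A)·d / det(I−A), with det(I−A) = 0.8500:
  x_1 = (0.95·60 + 0.40·170) / 0.8500 = 125.00 / 0.8500 ≈ 147.06
  x_2 = (0.25·60 + 1.00·170) / 0.8500 = 185.00 / 0.8500 ≈ 217.65

x_2 = 217.65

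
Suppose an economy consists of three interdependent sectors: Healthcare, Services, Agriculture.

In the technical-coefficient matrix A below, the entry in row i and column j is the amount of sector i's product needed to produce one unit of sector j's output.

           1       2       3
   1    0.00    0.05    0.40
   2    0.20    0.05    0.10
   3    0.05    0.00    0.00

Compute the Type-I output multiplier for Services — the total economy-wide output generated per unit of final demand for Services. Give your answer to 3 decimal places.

m_2 = 1.121

I − A =
  [   1.00    -0.05    -0.40]
  [  -0.20     0.95    -0.10]
  [  -0.05     0.00     1.00]
Cofactors of I−A, C_ij = (−1)^(i+j)·(minor ij) (rows/columns in the sector order above):
  C_11 = (0.95)(1.00) − (-0.10)(0.00) = 0.9500
  C_12 = −[(-0.20)(1.00) − (-0.10)(-0.05)] = 0.2050
  C_13 = (-0.20)(0.00) − (0.95)(-0.05) = 0.0475
  C_21 = −[(-0.05)(1.00) − (-0.40)(0.00)] = 0.0500
  C_22 = (1.00)(1.00) − (-0.40)(-0.05) = 0.9800
  C_23 = −[(1.00)(0.00) − (-0.05)(-0.05)] = 0.0025
  C_31 = (-0.05)(-0.10) − (-0.40)(0.95) = 0.3850
  C_32 = −[(1.00)(-0.10) − (-0.40)(-0.20)] = 0.1800
  C_33 = (1.00)(0.95) − (-0.05)(-0.20) = 0.9400
det(I−A) = Σ_j (I−A)_1j·C_1j = (1.00)(0.9500) + (-0.05)(0.2050) + (-0.40)(0.0475) = 0.92075
adj(I−A) = Cᵀ =
  [ 0.9500   0.0500   0.3850]
  [ 0.2050   0.9800   0.1800]
  [ 0.0475   0.0025   0.9400]
(I − A)⁻¹ = adj(I−A) / det(I−A) ≈
  [   1.0318     0.0543     0.4181]
  [   0.2226     1.0643     0.1955]
  [   0.0516     0.0027     1.0209]
The output multiplier for sector j is the column-j sum of the Leontief inverse (I − A)⁻¹ = adj(I−A) / det(I−A).
Column 2 of adj(I−A): (0.0500, 0.9800, 0.0025); det(I−A) = 0.92075.
m_2 = (0.0500 + 0.9800 + 0.0025) / 0.92075 = 1.0325 / 0.92075 ≈ 1.121.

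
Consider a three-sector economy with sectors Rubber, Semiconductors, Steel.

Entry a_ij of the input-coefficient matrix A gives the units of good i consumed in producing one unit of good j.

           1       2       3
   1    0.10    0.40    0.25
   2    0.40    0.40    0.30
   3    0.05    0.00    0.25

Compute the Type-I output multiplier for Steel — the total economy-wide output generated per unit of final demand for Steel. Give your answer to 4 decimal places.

I − A =
  [   0.90    -0.40    -0.25]
  [  -0.40     0.60    -0.30]
  [  -0.05     0.00     0.75]
Cofactors of I−A, C_ij = (−1)^(i+j)·(minor ij) (rows/columns in the sector order above):
  C_11 = (0.60)(0.75) − (-0.30)(0.00) = 0.4500
  C_12 = −[(-0.40)(0.75) − (-0.30)(-0.05)] = 0.3150
  C_13 = (-0.40)(0.00) − (0.60)(-0.05) = 0.0300
  C_21 = −[(-0.40)(0.75) − (-0.25)(0.00)] = 0.3000
  C_22 = (0.90)(0.75) − (-0.25)(-0.05) = 0.6625
  C_23 = −[(0.90)(0.00) − (-0.40)(-0.05)] = 0.0200
  C_31 = (-0.40)(-0.30) − (-0.25)(0.60) = 0.2700
  C_32 = −[(0.90)(-0.30) − (-0.25)(-0.40)] = 0.3700
  C_33 = (0.90)(0.60) − (-0.40)(-0.40) = 0.3800
det(I−A) = Σ_j (I−A)_1j·C_1j = (0.90)(0.4500) + (-0.40)(0.3150) + (-0.25)(0.0300) = 0.2715
adj(I−A) = Cᵀ =
  [ 0.4500   0.3000   0.2700]
  [ 0.3150   0.6625   0.3700]
  [ 0.0300   0.0200   0.3800]
(I − A)⁻¹ = adj(I−A) / det(I−A) ≈
  [   1.65746     1.10497     0.99448]
  [   1.16022     2.44015     1.36280]
  [   0.11050     0.07366     1.39963]
The output multiplier for sector j is the column-j sum of the Leontief inverse (I − A)⁻¹ = adj(I−A) / det(I−A).
Column 3 of adj(I−A): (0.2700, 0.3700, 0.3800); det(I−A) = 0.2715.
m_3 = (0.2700 + 0.3700 + 0.3800) / 0.2715 = 1.02 / 0.2715 ≈ 3.7569.

m_3 = 3.7569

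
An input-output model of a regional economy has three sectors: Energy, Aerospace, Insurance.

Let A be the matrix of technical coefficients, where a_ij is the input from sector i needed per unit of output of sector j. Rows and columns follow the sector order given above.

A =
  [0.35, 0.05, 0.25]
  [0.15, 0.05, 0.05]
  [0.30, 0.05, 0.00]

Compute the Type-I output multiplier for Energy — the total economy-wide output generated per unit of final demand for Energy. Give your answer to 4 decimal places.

m_1 = 2.6286

I − A =
  [   0.65    -0.05    -0.25]
  [  -0.15     0.95    -0.05]
  [  -0.30    -0.05     1.00]
Cofactors of I−A, C_ij = (−1)^(i+j)·(minor ij) (rows/columns in the sector order above):
  C_11 = (0.95)(1.00) − (-0.05)(-0.05) = 0.9475
  C_12 = −[(-0.15)(1.00) − (-0.05)(-0.30)] = 0.1650
  C_13 = (-0.15)(-0.05) − (0.95)(-0.30) = 0.2925
  C_21 = −[(-0.05)(1.00) − (-0.25)(-0.05)] = 0.0625
  C_22 = (0.65)(1.00) − (-0.25)(-0.30) = 0.5750
  C_23 = −[(0.65)(-0.05) − (-0.05)(-0.30)] = 0.0475
  C_31 = (-0.05)(-0.05) − (-0.25)(0.95) = 0.2400
  C_32 = −[(0.65)(-0.05) − (-0.25)(-0.15)] = 0.0700
  C_33 = (0.65)(0.95) − (-0.05)(-0.15) = 0.6100
det(I−A) = Σ_j (I−A)_1j·C_1j = (0.65)(0.9475) + (-0.05)(0.1650) + (-0.25)(0.2925) = 0.5345
adj(I−A) = Cᵀ =
  [ 0.9475   0.0625   0.2400]
  [ 0.1650   0.5750   0.0700]
  [ 0.2925   0.0475   0.6100]
(I − A)⁻¹ = adj(I−A) / det(I−A) ≈
  [   1.77268     0.11693     0.44902]
  [   0.30870     1.07577     0.13096]
  [   0.54724     0.08887     1.14125]
The output multiplier for sector j is the column-j sum of the Leontief inverse (I − A)⁻¹ = adj(I−A) / det(I−A).
Column 1 of adj(I−A): (0.9475, 0.1650, 0.2925); det(I−A) = 0.5345.
m_1 = (0.9475 + 0.1650 + 0.2925) / 0.5345 = 1.405 / 0.5345 ≈ 2.6286.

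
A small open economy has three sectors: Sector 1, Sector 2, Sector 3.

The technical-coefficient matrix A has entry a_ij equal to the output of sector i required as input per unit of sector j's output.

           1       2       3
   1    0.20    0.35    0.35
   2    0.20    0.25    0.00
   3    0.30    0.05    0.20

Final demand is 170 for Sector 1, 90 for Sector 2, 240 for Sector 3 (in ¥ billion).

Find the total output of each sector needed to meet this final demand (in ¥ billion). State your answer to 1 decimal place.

x_1 = 561.2, x_2 = 269.6, x_3 = 527.3

I − A =
  [   0.80    -0.35    -0.35]
  [  -0.20     0.75     0.00]
  [  -0.30    -0.05     0.80]
Cofactors of I−A, C_ij = (−1)^(i+j)·(minor ij) (rows/columns in the sector order above):
  C_11 = (0.75)(0.80) − (0.00)(-0.05) = 0.6000
  C_12 = −[(-0.20)(0.80) − (0.00)(-0.30)] = 0.1600
  C_13 = (-0.20)(-0.05) − (0.75)(-0.30) = 0.2350
  C_21 = −[(-0.35)(0.80) − (-0.35)(-0.05)] = 0.2975
  C_22 = (0.80)(0.80) − (-0.35)(-0.30) = 0.5350
  C_23 = −[(0.80)(-0.05) − (-0.35)(-0.30)] = 0.1450
  C_31 = (-0.35)(0.00) − (-0.35)(0.75) = 0.2625
  C_32 = −[(0.80)(0.00) − (-0.35)(-0.20)] = 0.0700
  C_33 = (0.80)(0.75) − (-0.35)(-0.20) = 0.5300
det(I−A) = Σ_j (I−A)_1j·C_1j = (0.80)(0.6000) + (-0.35)(0.1600) + (-0.35)(0.2350) = 0.34175
adj(I−A) = Cᵀ =
  [ 0.6000   0.2975   0.2625]
  [ 0.1600   0.5350   0.0700]
  [ 0.2350   0.1450   0.5300]
(I − A)⁻¹ = adj(I−A) / det(I−A) ≈
  [   1.7557     0.8705     0.7681]
  [   0.4682     1.5655     0.2048]
  [   0.6876     0.4243     1.5508]
x = (I − A)⁻¹ d = adj(I−A)·d / det(I−A), with det(I−A) = 0.34175:
  x_1 = (0.6000·170 + 0.2975·90 + 0.2625·240) / 0.34175 = 191.775 / 0.34175 ≈ 561.2
  x_2 = (0.1600·170 + 0.5350·90 + 0.0700·240) / 0.34175 = 92.15 / 0.34175 ≈ 269.6
  x_3 = (0.2350·170 + 0.1450·90 + 0.5300·240) / 0.34175 = 180.20 / 0.34175 ≈ 527.3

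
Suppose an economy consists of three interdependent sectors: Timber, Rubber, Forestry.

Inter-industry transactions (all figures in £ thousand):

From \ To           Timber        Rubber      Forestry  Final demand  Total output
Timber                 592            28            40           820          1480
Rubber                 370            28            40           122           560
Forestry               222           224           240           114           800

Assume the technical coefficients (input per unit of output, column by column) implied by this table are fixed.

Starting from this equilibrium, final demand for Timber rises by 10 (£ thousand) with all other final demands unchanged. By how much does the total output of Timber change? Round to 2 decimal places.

Δx_1 = 17.63

Technical coefficients a_ij = z_ij / X_j:
  a_11 = 592/1480 = 0.40, a_21 = 370/1480 = 0.25, a_31 = 222/1480 = 0.15
  a_12 = 28/560 = 0.05, a_22 = 28/560 = 0.05, a_32 = 224/560 = 0.40
  a_13 = 40/800 = 0.05, a_23 = 40/800 = 0.05, a_33 = 240/800 = 0.30
I − A =
  [   0.60    -0.05    -0.05]
  [  -0.25     0.95    -0.05]
  [  -0.15    -0.40     0.70]
Cofactors of I−A, C_ij = (−1)^(i+j)·(minor ij) (rows/columns in the sector order above):
  C_11 = (0.95)(0.70) − (-0.05)(-0.40) = 0.6450
  C_12 = −[(-0.25)(0.70) − (-0.05)(-0.15)] = 0.1825
  C_13 = (-0.25)(-0.40) − (0.95)(-0.15) = 0.2425
  C_21 = −[(-0.05)(0.70) − (-0.05)(-0.40)] = 0.0550
  C_22 = (0.60)(0.70) − (-0.05)(-0.15) = 0.4125
  C_23 = −[(0.60)(-0.40) − (-0.05)(-0.15)] = 0.2475
  C_31 = (-0.05)(-0.05) − (-0.05)(0.95) = 0.0500
  C_32 = −[(0.60)(-0.05) − (-0.05)(-0.25)] = 0.0425
  C_33 = (0.60)(0.95) − (-0.05)(-0.25) = 0.5575
det(I−A) = Σ_j (I−A)_1j·C_1j = (0.60)(0.6450) + (-0.05)(0.1825) + (-0.05)(0.2425) = 0.36575
adj(I−A) = Cᵀ =
  [ 0.6450   0.0550   0.0500]
  [ 0.1825   0.4125   0.0425]
  [ 0.2425   0.2475   0.5575]
(I − A)⁻¹ = adj(I−A) / det(I−A) ≈
  [   1.7635     0.1504     0.1367]
  [   0.4990     1.1278     0.1162]
  [   0.6630     0.6767     1.5243]
Δx = (I − A)⁻¹ Δd with Δd having +10 in the Timber component and 0 elsewhere.
So Δx_1 = L_11 · (+10), where L_11 = adj(I−A)_11 / det(I−A) = 0.6450 / 0.36575.
Δx_1 = 0.6450 × (+10) / 0.36575 = 6.45 / 0.36575 ≈ 17.63.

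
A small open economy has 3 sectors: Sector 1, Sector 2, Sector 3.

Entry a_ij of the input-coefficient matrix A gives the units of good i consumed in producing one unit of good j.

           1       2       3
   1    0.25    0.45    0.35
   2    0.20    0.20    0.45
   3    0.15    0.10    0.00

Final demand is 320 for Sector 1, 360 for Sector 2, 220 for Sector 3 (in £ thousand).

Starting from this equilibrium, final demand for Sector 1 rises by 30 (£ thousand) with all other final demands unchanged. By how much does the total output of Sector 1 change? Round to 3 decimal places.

Δx_1 = 57.071

I − A =
  [   0.75    -0.45    -0.35]
  [  -0.20     0.80    -0.45]
  [  -0.15    -0.10     1.00]
Cofactors of I−A, C_ij = (−1)^(i+j)·(minor ij) (rows/columns in the sector order above):
  C_11 = (0.80)(1.00) − (-0.45)(-0.10) = 0.7550
  C_12 = −[(-0.20)(1.00) − (-0.45)(-0.15)] = 0.2675
  C_13 = (-0.20)(-0.10) − (0.80)(-0.15) = 0.1400
  C_21 = −[(-0.45)(1.00) − (-0.35)(-0.10)] = 0.4850
  C_22 = (0.75)(1.00) − (-0.35)(-0.15) = 0.6975
  C_23 = −[(0.75)(-0.10) − (-0.45)(-0.15)] = 0.1425
  C_31 = (-0.45)(-0.45) − (-0.35)(0.80) = 0.4825
  C_32 = −[(0.75)(-0.45) − (-0.35)(-0.20)] = 0.4075
  C_33 = (0.75)(0.80) − (-0.45)(-0.20) = 0.5100
det(I−A) = Σ_j (I−A)_1j·C_1j = (0.75)(0.7550) + (-0.45)(0.2675) + (-0.35)(0.1400) = 0.396875
adj(I−A) = Cᵀ =
  [ 0.7550   0.4850   0.4825]
  [ 0.2675   0.6975   0.4075]
  [ 0.1400   0.1425   0.5100]
(I − A)⁻¹ = adj(I−A) / det(I−A) ≈
  [   1.9024     1.2220     1.2157]
  [   0.6740     1.7575     1.0268]
  [   0.3528     0.3591     1.2850]
Δx = (I − A)⁻¹ Δd with Δd having +30 in the Sector 1 component and 0 elsewhere.
So Δx_1 = L_11 · (+30), where L_11 = adj(I−A)_11 / det(I−A) = 0.7550 / 0.396875.
Δx_1 = 0.7550 × (+30) / 0.396875 = 22.65 / 0.396875 ≈ 57.071.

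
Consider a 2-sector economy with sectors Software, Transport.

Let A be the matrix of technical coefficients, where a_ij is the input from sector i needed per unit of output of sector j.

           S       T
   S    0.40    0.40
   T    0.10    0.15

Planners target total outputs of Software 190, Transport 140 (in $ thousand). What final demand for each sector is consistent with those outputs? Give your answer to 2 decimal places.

d_S = 58.00, d_T = 100.00

I − A =
  [   0.60    -0.40]
  [  -0.10     0.85]
d = (I − A) x:
  d_S = (+0.60)·190 + (-0.40)·140 = 58.00
  d_T = (-0.10)·190 + (+0.85)·140 = 100.00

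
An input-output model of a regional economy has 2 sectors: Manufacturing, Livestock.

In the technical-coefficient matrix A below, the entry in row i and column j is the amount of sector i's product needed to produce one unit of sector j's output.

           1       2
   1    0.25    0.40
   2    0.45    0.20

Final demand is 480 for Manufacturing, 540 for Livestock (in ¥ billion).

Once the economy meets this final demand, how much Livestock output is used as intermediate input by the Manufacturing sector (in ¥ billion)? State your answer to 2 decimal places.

I − A =
  [   0.75    -0.40]
  [  -0.45     0.80]
det(I−A) = (0.75)(0.80) − (-0.40)(-0.45) = 0.4200
adj(I−A) = [[0.80, 0.40], [0.45, 0.75]]
(I − A)⁻¹ = adj(I−A) / det(I−A) ≈
  [   1.9048     0.9524]
  [   1.0714     1.7857]
First solve x = (I − A)⁻¹ d = adj(I−A)·d / det(I−A); in particular x_1 = (0.80·480 + 0.40·540) / 0.4200 = 600.00 / 0.4200 ≈ 1428.5714.
Intermediate flow from 2 to 1: z_21 = a_21 · x_1 = 0.45 × 600.00 / 0.4200 = 270.00 / 0.4200 ≈ 642.86.

z_21 = 642.86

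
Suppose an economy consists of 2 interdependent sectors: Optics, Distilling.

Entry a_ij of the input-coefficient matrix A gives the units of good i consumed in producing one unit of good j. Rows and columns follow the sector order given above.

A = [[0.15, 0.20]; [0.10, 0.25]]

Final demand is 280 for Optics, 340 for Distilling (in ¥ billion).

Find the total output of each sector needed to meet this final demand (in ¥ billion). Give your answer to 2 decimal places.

x_1 = 450.20, x_2 = 513.36

I − A =
  [   0.85    -0.20]
  [  -0.10     0.75]
det(I−A) = (0.85)(0.75) − (-0.20)(-0.10) = 0.6175
adj(I−A) = [[0.75, 0.20], [0.10, 0.85]]
(I − A)⁻¹ = adj(I−A) / det(I−A) ≈
  [   1.2146     0.3239]
  [   0.1619     1.3765]
x = (I − A)⁻¹ d = adj(I−A)·d / det(I−A), with det(I−A) = 0.6175:
  x_1 = (0.75·280 + 0.20·340) / 0.6175 = 278.00 / 0.6175 ≈ 450.20
  x_2 = (0.10·280 + 0.85·340) / 0.6175 = 317.00 / 0.6175 ≈ 513.36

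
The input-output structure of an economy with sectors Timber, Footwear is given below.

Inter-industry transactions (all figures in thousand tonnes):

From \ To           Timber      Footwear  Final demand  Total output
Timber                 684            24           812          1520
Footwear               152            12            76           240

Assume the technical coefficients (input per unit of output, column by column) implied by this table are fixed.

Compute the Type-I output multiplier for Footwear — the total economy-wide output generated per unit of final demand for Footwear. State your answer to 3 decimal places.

m_F = 1.268

Technical coefficients a_ij = z_ij / X_j:
  a_TT = 684/1520 = 0.45, a_FT = 152/1520 = 0.10
  a_TF = 24/240 = 0.10, a_FF = 12/240 = 0.05
I − A =
  [   0.55    -0.10]
  [  -0.10     0.95]
det(I−A) = (0.55)(0.95) − (-0.10)(-0.10) = 0.5125
adj(I−A) = [[0.95, 0.10], [0.10, 0.55]]
(I − A)⁻¹ = adj(I−A) / det(I−A) ≈
  [   1.8537     0.1951]
  [   0.1951     1.0732]
The output multiplier for sector j is the column-j sum of the Leontief inverse (I − A)⁻¹ = adj(I−A) / det(I−A).
Column F of adj(I−A): (0.10, 0.55); det(I−A) = 0.5125.
m_F = (0.10 + 0.55) / 0.5125 = 0.65 / 0.5125 ≈ 1.268.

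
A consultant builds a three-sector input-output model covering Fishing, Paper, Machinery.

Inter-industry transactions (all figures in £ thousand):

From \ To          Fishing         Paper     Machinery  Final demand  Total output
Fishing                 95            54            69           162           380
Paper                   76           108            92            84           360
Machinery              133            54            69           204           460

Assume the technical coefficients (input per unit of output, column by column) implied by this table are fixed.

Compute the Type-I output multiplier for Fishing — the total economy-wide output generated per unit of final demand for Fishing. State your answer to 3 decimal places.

Technical coefficients a_ij = z_ij / X_j:
  a_11 = 95/380 = 0.25, a_21 = 76/380 = 0.20, a_31 = 133/380 = 0.35
  a_12 = 54/360 = 0.15, a_22 = 108/360 = 0.30, a_32 = 54/360 = 0.15
  a_13 = 69/460 = 0.15, a_23 = 92/460 = 0.20, a_33 = 69/460 = 0.15
I − A =
  [   0.75    -0.15    -0.15]
  [  -0.20     0.70    -0.20]
  [  -0.35    -0.15     0.85]
Cofactors of I−A, C_ij = (−1)^(i+j)·(minor ij) (rows/columns in the sector order above):
  C_11 = (0.70)(0.85) − (-0.20)(-0.15) = 0.5650
  C_12 = −[(-0.20)(0.85) − (-0.20)(-0.35)] = 0.2400
  C_13 = (-0.20)(-0.15) − (0.70)(-0.35) = 0.2750
  C_21 = −[(-0.15)(0.85) − (-0.15)(-0.15)] = 0.1500
  C_22 = (0.75)(0.85) − (-0.15)(-0.35) = 0.5850
  C_23 = −[(0.75)(-0.15) − (-0.15)(-0.35)] = 0.1650
  C_31 = (-0.15)(-0.20) − (-0.15)(0.70) = 0.1350
  C_32 = −[(0.75)(-0.20) − (-0.15)(-0.20)] = 0.1800
  C_33 = (0.75)(0.70) − (-0.15)(-0.20) = 0.4950
det(I−A) = Σ_j (I−A)_1j·C_1j = (0.75)(0.5650) + (-0.15)(0.2400) + (-0.15)(0.2750) = 0.3465
adj(I−A) = Cᵀ =
  [ 0.5650   0.1500   0.1350]
  [ 0.2400   0.5850   0.1800]
  [ 0.2750   0.1650   0.4950]
(I − A)⁻¹ = adj(I−A) / det(I−A) ≈
  [   1.6306     0.4329     0.3896]
  [   0.6926     1.6883     0.5195]
  [   0.7937     0.4762     1.4286]
The output multiplier for sector j is the column-j sum of the Leontief inverse (I − A)⁻¹ = adj(I−A) / det(I−A).
Column 1 of adj(I−A): (0.5650, 0.2400, 0.2750); det(I−A) = 0.3465.
m_1 = (0.5650 + 0.2400 + 0.2750) / 0.3465 = 1.08 / 0.3465 ≈ 3.117.

m_1 = 3.117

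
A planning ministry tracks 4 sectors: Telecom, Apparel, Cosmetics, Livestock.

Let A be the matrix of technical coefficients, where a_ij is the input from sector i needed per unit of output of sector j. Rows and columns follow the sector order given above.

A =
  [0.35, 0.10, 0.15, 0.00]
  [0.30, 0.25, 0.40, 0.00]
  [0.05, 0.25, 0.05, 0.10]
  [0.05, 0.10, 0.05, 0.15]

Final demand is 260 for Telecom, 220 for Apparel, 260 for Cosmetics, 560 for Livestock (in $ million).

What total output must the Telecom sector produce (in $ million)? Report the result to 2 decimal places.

x_1 = 686.86

I − A =
  [   0.65    -0.10    -0.15     0.00]
  [  -0.30     0.75    -0.40     0.00]
  [  -0.05    -0.25     0.95    -0.10]
  [  -0.05    -0.10    -0.05     0.85]
Compute the cofactors C_ij = (−1)^(i+j)·(3×3 minor ij) of I−A; the adjugate is their transpose:
adj(I−A) = Cᵀ =
  [ 0.512875   0.113625   0.129625   0.015250]
  [ 0.259750   0.514500   0.259250   0.030500]
  [ 0.102375   0.149375   0.388875   0.045750]
  [ 0.066750   0.076000   0.061000   0.350750]
det(I−A) = Σ_j (I−A)_1j·C_1j = (0.65)(0.512875) + (-0.10)(0.259750) + (-0.15)(0.102375) + (0.00)(0.066750) = 0.2920375
(I − A)⁻¹ = adj(I−A) / det(I−A) ≈
  [   1.7562     0.3891     0.4439     0.0522]
  [   0.8894     1.7618     0.8877     0.1044]
  [   0.3506     0.5115     1.3316     0.1567]
  [   0.2286     0.2602     0.2089     1.2010]
x = (I − A)⁻¹ d = adj(I−A)·d / det(I−A), with det(I−A) = 0.2920375:
  x_1 = (0.512875·260 + 0.113625·220 + 0.129625·260 + 0.015250·560) / 0.2920375 = 200.5875 / 0.2920375 ≈ 686.86
  x_2 = (0.259750·260 + 0.514500·220 + 0.259250·260 + 0.030500·560) / 0.2920375 = 265.21 / 0.2920375 ≈ 908.14
  x_3 = (0.102375·260 + 0.149375·220 + 0.388875·260 + 0.045750·560) / 0.2920375 = 186.2075 / 0.2920375 ≈ 637.62
  x_4 = (0.066750·260 + 0.076000·220 + 0.061000·260 + 0.350750·560) / 0.2920375 = 246.355 / 0.2920375 ≈ 843.57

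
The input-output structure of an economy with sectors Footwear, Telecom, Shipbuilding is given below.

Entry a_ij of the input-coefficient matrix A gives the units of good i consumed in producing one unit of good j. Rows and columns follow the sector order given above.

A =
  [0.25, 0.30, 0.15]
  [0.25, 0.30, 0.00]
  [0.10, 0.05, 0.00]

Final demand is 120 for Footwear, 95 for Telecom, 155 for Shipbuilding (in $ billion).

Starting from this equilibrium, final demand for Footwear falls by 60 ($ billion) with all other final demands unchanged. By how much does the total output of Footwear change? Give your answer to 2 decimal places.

I − A =
  [   0.75    -0.30    -0.15]
  [  -0.25     0.70     0.00]
  [  -0.10    -0.05     1.00]
Cofactors of I−A, C_ij = (−1)^(i+j)·(minor ij) (rows/columns in the sector order above):
  C_11 = (0.70)(1.00) − (0.00)(-0.05) = 0.7000
  C_12 = −[(-0.25)(1.00) − (0.00)(-0.10)] = 0.2500
  C_13 = (-0.25)(-0.05) − (0.70)(-0.10) = 0.0825
  C_21 = −[(-0.30)(1.00) − (-0.15)(-0.05)] = 0.3075
  C_22 = (0.75)(1.00) − (-0.15)(-0.10) = 0.7350
  C_23 = −[(0.75)(-0.05) − (-0.30)(-0.10)] = 0.0675
  C_31 = (-0.30)(0.00) − (-0.15)(0.70) = 0.1050
  C_32 = −[(0.75)(0.00) − (-0.15)(-0.25)] = 0.0375
  C_33 = (0.75)(0.70) − (-0.30)(-0.25) = 0.4500
det(I−A) = Σ_j (I−A)_1j·C_1j = (0.75)(0.7000) + (-0.30)(0.2500) + (-0.15)(0.0825) = 0.437625
adj(I−A) = Cᵀ =
  [ 0.7000   0.3075   0.1050]
  [ 0.2500   0.7350   0.0375]
  [ 0.0825   0.0675   0.4500]
(I − A)⁻¹ = adj(I−A) / det(I−A) ≈
  [   1.5995     0.7027     0.2399]
  [   0.5713     1.6795     0.0857]
  [   0.1885     0.1542     1.0283]
Δx = (I − A)⁻¹ Δd with Δd having -60 in the Footwear component and 0 elsewhere.
So Δx_1 = L_11 · (-60), where L_11 = adj(I−A)_11 / det(I−A) = 0.7000 / 0.437625.
Δx_1 = 0.7000 × (-60) / 0.437625 = -42.00 / 0.437625 ≈ -95.97.

Δx_1 = -95.97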